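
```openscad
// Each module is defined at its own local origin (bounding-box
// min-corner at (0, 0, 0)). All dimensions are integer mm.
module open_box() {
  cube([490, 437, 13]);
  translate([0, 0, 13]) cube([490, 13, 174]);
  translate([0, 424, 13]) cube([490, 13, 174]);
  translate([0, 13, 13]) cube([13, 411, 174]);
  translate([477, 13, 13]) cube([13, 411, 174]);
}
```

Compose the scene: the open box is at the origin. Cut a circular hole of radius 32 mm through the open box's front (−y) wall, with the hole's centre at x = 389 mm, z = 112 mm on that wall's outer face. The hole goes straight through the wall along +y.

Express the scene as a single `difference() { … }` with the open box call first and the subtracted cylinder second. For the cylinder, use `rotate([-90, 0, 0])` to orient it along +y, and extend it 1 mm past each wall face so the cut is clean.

difference() {
  open_box();
  translate([389, -1, 112]) rotate([-90, 0, 0]) cylinder(h = 15, r = 32);
}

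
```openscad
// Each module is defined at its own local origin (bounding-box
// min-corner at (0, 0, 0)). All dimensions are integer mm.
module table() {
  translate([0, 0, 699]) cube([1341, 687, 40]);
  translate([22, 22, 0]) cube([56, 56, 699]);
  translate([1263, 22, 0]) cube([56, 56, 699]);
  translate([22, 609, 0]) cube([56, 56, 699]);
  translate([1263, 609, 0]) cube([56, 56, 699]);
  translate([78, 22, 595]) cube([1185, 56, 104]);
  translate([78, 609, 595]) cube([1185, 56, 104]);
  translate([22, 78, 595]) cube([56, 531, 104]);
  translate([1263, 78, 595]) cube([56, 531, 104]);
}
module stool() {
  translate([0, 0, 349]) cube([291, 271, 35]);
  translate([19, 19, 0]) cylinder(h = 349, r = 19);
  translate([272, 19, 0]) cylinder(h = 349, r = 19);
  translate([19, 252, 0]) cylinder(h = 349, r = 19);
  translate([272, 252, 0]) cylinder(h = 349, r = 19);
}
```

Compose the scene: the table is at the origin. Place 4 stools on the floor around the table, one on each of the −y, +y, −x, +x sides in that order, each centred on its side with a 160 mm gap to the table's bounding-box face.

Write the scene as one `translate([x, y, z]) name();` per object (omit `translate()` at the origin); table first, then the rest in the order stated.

table();
translate([525, -431, 0]) stool();
translate([525, 847, 0]) stool();
translate([-451, 208, 0]) stool();
translate([1501, 208, 0]) stool();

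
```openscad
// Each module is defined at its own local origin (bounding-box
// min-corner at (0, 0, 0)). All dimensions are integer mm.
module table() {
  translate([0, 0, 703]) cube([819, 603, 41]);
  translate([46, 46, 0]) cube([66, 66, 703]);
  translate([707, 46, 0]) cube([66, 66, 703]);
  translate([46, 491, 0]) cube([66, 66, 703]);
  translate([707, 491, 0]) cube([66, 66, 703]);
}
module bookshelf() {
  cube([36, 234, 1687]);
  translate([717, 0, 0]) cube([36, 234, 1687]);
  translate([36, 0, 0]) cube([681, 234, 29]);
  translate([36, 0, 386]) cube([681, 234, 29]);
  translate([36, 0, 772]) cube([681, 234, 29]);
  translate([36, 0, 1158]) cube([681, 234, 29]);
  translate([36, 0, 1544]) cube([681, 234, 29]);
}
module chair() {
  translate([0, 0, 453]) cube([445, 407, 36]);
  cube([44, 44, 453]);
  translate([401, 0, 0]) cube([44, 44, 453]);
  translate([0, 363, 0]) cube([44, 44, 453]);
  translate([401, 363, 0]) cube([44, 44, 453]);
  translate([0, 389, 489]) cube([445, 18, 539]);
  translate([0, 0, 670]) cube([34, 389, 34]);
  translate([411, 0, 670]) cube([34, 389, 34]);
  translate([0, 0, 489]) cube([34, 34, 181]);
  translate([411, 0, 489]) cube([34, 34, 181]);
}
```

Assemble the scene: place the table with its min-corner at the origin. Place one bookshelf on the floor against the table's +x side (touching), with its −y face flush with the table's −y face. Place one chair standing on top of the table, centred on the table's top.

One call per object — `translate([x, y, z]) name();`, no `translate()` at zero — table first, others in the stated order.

table();
translate([819, 0, 0]) bookshelf();
translate([187, 98, 744]) chair();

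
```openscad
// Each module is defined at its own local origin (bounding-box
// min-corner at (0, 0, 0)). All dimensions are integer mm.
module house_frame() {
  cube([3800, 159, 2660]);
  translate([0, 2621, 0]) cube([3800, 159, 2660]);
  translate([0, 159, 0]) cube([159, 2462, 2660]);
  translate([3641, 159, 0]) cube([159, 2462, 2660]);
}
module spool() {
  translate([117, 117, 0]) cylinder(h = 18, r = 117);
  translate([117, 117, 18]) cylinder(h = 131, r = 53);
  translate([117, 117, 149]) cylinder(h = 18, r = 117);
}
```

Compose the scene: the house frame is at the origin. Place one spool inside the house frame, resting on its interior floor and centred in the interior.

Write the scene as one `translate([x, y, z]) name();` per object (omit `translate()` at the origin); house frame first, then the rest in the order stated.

house_frame();
translate([1783, 1273, 0]) spool();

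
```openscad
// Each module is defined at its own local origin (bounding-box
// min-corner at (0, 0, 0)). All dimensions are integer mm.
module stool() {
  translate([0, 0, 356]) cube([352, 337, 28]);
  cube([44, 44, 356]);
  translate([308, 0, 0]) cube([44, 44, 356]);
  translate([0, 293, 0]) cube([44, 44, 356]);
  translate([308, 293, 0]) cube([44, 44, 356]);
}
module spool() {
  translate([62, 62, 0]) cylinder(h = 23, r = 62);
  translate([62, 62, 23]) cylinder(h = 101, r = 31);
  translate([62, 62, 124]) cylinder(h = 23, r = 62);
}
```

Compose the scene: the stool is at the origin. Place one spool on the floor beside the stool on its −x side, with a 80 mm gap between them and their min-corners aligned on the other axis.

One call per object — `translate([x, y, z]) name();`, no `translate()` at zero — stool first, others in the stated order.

stool();
translate([-204, 0, 0]) spool();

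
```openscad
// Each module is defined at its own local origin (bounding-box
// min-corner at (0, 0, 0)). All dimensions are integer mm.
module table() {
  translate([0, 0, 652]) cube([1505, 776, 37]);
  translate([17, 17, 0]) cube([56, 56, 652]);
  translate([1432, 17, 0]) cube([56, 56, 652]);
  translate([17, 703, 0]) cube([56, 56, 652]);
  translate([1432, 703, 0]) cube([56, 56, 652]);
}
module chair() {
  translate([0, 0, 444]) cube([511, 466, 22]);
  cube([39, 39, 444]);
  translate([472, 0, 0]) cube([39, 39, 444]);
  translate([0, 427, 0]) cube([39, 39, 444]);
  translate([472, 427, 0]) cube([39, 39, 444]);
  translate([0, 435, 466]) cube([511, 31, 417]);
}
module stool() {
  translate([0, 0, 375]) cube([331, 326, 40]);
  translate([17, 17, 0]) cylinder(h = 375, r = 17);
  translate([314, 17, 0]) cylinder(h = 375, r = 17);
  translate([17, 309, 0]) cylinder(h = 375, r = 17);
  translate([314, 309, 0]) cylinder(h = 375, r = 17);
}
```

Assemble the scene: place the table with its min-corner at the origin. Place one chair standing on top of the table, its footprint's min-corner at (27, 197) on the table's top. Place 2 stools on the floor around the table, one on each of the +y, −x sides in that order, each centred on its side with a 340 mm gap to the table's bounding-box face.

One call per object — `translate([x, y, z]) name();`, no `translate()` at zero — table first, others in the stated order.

table();
translate([27, 197, 689]) chair();
translate([587, 1116, 0]) stool();
translate([-671, 225, 0]) stool();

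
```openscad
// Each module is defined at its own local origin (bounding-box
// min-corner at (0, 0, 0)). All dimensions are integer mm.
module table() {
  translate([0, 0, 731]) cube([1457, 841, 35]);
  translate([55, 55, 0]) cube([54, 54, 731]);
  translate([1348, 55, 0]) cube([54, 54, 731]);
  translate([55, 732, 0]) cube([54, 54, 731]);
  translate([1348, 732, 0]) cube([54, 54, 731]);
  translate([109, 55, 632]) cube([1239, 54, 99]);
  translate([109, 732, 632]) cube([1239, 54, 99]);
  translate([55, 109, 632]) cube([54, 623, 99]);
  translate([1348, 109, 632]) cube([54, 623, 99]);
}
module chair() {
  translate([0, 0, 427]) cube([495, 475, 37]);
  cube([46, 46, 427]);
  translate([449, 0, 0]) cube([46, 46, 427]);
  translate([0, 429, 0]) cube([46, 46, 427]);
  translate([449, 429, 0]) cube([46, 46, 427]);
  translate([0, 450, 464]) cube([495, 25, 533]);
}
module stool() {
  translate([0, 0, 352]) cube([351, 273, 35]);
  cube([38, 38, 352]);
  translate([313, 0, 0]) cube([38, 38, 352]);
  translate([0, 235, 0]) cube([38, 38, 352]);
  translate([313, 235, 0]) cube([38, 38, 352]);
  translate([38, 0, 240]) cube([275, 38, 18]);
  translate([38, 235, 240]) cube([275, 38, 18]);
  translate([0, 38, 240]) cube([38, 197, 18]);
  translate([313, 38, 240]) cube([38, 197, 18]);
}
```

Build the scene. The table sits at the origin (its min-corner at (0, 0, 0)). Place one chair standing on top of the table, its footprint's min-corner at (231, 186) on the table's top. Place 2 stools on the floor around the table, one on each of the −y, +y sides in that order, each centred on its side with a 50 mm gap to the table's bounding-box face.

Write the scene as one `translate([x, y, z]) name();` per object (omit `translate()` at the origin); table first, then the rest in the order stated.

table();
translate([231, 186, 766]) chair();
translate([553, -323, 0]) stool();
translate([553, 891, 0]) stool();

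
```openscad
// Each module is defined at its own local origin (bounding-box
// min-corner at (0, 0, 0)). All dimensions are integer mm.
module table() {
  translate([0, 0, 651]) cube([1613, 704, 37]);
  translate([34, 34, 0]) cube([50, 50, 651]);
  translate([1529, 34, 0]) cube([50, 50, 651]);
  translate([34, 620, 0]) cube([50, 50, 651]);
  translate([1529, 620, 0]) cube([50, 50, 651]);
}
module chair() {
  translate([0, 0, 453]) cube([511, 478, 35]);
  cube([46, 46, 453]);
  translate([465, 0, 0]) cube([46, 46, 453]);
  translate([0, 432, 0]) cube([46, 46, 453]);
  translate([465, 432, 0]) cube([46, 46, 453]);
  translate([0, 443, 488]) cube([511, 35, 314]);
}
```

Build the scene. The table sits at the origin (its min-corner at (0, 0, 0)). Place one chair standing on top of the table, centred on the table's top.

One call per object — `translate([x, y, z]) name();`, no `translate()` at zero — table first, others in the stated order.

table();
translate([551, 113, 688]) chair();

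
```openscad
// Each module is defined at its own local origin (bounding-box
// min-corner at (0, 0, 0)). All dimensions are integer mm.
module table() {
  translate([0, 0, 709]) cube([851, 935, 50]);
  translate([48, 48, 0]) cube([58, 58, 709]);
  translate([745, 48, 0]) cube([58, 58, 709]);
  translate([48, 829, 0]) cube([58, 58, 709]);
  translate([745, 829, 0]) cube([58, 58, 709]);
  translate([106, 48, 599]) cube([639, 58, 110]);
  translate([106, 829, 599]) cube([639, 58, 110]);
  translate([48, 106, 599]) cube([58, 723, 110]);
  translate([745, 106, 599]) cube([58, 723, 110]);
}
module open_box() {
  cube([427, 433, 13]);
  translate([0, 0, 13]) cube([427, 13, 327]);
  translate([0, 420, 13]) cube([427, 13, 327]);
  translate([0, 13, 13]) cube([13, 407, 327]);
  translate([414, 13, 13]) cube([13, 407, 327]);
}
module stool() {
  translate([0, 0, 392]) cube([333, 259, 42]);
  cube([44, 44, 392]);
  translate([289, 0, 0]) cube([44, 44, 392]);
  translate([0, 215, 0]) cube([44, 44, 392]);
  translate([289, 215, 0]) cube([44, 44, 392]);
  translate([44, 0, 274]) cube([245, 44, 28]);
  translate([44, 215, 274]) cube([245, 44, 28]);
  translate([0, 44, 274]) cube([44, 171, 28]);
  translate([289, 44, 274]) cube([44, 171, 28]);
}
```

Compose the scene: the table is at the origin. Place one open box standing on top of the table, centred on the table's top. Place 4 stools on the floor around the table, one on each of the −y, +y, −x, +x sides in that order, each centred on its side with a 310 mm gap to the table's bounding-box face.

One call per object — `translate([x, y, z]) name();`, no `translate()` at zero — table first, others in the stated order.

table();
translate([212, 251, 759]) open_box();
translate([259, -569, 0]) stool();
translate([259, 1245, 0]) stool();
translate([-643, 338, 0]) stool();
translate([1161, 338, 0]) stool();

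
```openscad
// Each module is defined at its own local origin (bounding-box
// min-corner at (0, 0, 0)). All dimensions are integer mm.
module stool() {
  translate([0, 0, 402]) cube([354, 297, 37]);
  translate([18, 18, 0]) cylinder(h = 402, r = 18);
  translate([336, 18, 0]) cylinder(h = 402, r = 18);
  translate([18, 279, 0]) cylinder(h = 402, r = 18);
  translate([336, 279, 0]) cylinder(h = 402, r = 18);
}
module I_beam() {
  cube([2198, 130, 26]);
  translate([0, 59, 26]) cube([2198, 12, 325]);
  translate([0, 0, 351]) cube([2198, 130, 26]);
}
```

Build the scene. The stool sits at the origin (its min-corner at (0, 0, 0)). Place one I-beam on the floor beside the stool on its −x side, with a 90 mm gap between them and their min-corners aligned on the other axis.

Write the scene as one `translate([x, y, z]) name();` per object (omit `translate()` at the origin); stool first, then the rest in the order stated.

stool();
translate([-2288, 0, 0]) I_beam();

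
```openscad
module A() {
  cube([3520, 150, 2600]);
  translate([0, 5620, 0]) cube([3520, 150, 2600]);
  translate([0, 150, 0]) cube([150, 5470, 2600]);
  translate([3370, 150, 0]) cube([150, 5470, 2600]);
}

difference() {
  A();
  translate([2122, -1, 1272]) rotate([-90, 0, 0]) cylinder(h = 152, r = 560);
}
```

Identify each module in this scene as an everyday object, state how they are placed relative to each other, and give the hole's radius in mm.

A is a house frame. The house frame has a circular hole through its front wall. The hole's radius is 560 mm.

The subtracted cylinder has r = 560 mm.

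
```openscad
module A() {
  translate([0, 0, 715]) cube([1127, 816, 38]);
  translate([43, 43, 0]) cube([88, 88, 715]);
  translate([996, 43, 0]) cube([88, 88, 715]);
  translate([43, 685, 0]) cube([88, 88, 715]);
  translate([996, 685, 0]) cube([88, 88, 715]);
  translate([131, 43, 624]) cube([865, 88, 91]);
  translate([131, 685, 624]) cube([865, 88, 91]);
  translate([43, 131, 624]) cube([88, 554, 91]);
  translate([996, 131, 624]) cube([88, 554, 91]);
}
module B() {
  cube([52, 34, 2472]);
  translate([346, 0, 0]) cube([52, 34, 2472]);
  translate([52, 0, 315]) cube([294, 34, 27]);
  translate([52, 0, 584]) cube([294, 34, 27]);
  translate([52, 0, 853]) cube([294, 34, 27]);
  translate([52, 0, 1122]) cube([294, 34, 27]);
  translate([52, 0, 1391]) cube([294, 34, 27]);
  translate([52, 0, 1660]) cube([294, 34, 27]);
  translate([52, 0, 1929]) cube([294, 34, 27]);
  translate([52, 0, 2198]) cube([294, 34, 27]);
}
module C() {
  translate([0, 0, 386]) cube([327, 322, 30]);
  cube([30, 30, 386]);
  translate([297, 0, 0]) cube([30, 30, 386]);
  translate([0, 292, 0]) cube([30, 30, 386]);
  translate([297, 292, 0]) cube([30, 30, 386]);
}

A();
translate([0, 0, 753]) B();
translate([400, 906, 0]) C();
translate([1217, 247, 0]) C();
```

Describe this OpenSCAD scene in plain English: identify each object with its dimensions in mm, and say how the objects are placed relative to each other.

A is a table with a 1127×816 mm rectangular top, 38 mm thick, top surface at z = 753 mm, supported by four 88×88 mm square legs, each inset 43 mm from the nearest pair of top edges, running from the floor. Four apron rails, 88 mm thick and 91 mm tall, run between adjacent legs with their top edges flush with the underside of the top and their outer faces flush with the legs' outer faces.

B is a straight ladder. Two 52×34 mm vertical rails, 2472 mm tall, stand 398 mm apart (outside-to-outside) with their front faces coplanar on the −y side. 8 rungs, each 34 mm deep and 27 mm tall, span between the inner faces of the rails, front faces flush with the rails. The lowest rung's underside is at z = 315 mm and rungs are spaced 269 mm apart (underside to underside).

C is a simple wooden stool: a rectangular seat 327 mm (x) by 322 mm (y), 30 mm thick, top face at z = 416 mm, on four square legs, each 30×30 mm in cross-section. The legs rest on z = 0, each flush with a corner of the seat.

The ladder is on top of the table. Two stools sit around the table at the +y, +x sides.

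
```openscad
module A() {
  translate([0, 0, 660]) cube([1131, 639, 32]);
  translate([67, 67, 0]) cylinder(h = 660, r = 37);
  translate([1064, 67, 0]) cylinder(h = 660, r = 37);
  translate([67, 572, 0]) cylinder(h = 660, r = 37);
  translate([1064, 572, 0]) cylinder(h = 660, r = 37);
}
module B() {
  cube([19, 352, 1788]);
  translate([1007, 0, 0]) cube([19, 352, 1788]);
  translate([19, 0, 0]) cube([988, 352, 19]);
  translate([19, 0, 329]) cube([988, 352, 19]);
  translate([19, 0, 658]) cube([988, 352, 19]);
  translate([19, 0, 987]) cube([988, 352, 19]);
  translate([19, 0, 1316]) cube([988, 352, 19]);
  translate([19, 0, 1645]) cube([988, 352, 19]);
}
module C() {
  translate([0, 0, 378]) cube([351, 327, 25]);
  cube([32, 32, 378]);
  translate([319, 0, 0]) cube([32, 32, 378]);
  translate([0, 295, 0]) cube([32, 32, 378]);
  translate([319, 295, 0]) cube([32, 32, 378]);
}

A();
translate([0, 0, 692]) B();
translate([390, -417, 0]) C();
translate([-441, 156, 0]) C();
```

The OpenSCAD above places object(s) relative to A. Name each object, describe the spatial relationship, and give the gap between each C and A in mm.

A is a table. B is a bookshelf. C is a stool. The bookshelf is on top of the table. Two stools sit around the table at the −y, −x sides. The gap between each stool and the table is 90 mm.

Each stool's nearest face is 90 mm from the table's bounding box.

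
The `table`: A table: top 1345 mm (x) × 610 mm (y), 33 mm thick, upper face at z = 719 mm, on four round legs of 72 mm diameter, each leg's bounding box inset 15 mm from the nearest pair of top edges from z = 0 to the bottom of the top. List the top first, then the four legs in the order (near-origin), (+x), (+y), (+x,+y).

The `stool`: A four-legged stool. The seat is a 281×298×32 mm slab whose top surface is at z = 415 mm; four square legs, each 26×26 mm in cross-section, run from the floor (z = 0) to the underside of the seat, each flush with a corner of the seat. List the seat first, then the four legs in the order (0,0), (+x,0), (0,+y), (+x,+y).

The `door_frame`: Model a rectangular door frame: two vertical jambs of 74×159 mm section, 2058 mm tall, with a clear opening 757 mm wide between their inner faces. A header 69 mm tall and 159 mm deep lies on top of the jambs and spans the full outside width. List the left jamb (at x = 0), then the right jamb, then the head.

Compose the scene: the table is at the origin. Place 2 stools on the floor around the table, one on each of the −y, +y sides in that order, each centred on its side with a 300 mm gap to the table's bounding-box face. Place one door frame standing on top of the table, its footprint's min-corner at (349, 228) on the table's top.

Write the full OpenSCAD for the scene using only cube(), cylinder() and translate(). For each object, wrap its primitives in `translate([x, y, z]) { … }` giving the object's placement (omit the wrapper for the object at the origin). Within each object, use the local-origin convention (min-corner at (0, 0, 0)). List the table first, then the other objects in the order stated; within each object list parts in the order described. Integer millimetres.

translate([0, 0, 686]) cube([1345, 610, 33]);
translate([51, 51, 0]) cylinder(h = 686, r = 36);
translate([1294, 51, 0]) cylinder(h = 686, r = 36);
translate([51, 559, 0]) cylinder(h = 686, r = 36);
translate([1294, 559, 0]) cylinder(h = 686, r = 36);
translate([532, -598, 0]) {
  translate([0, 0, 383]) cube([281, 298, 32]);
  cube([26, 26, 383]);
  translate([255, 0, 0]) cube([26, 26, 383]);
  translate([0, 272, 0]) cube([26, 26, 383]);
  translate([255, 272, 0]) cube([26, 26, 383]);
}
translate([532, 910, 0]) {
  translate([0, 0, 383]) cube([281, 298, 32]);
  cube([26, 26, 383]);
  translate([255, 0, 0]) cube([26, 26, 383]);
  translate([0, 272, 0]) cube([26, 26, 383]);
  translate([255, 272, 0]) cube([26, 26, 383]);
}
translate([349, 228, 719]) {
  cube([74, 159, 2058]);
  translate([831, 0, 0]) cube([74, 159, 2058]);
  translate([0, 0, 2058]) cube([905, 159, 69]);
}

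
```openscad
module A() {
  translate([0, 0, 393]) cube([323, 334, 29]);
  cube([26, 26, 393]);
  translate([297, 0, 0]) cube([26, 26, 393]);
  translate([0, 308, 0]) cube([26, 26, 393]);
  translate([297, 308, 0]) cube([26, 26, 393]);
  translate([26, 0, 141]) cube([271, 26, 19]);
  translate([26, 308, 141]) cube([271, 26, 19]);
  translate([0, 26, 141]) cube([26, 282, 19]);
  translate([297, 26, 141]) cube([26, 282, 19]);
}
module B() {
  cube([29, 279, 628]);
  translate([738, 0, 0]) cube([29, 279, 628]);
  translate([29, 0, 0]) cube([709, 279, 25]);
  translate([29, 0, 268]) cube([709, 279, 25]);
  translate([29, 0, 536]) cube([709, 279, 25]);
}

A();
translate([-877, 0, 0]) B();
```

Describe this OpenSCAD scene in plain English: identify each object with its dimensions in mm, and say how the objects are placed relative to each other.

A is a simple wooden stool: a rectangular seat 323 mm (x) by 334 mm (y), 29 mm thick, top face at z = 422 mm, on four square legs, each 26×26 mm in cross-section. The legs rest on z = 0, each flush with a corner of the seat. Four stretchers, 26 mm wide and 19 mm tall, connect adjacent legs with their undersides at z = 141 mm, each running between the inner faces of the legs it joins and aligned with the legs' outer faces on the other axis.

B is a bookshelf 767 mm wide overall, 279 mm deep and 628 mm tall. The two sides are 29 mm thick vertical panels. 3 horizontal shelves of 25 mm thickness span between the inner faces of the sides; the lowest shelf sits on the floor and shelves are stacked with a clear vertical gap of 243 mm between each pair.

The bookshelf is on the floor beside the stool on its −x side.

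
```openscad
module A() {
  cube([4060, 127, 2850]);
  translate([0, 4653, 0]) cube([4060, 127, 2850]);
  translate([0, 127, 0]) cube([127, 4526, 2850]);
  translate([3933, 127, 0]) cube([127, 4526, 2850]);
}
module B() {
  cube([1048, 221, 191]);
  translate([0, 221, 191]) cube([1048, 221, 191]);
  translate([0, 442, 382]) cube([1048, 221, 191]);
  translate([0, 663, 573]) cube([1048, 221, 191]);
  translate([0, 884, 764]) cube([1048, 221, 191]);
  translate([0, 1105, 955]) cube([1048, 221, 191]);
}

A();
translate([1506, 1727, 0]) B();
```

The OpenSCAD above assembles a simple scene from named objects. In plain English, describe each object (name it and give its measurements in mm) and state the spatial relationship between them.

A is the wall frame of a small rectangular building: four walls, each 2850 mm tall and 127 mm thick, enclosing a footprint 4060 mm (x) by 4780 mm (y) outside-to-outside, with no floor or roof. The front and back walls (the −y and +y sides) span the full width; the two side walls fit between them.

B is a straight staircase of 6 solid steps. Each step is 1048 mm wide (x), 221 mm deep (y, the going) and 191 mm tall (the rise). The first step rests on the floor; each subsequent step sits one going further in +y and one rise higher in +z, directly behind and above the previous step with no overlap.

The staircase sits inside the house frame, centred.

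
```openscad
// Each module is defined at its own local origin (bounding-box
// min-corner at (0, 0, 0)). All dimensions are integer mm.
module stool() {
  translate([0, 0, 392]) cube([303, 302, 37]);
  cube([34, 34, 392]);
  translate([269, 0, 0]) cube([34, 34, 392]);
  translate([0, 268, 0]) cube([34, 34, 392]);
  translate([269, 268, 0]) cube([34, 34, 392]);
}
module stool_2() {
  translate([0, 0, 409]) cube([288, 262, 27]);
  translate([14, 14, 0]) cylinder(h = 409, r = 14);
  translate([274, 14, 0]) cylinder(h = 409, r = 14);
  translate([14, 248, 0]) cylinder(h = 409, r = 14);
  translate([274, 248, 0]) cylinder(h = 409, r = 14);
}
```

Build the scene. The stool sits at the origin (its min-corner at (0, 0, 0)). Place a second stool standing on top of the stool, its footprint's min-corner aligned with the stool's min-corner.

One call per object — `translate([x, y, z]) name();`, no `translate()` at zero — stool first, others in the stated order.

stool();
translate([0, 0, 429]) stool_2();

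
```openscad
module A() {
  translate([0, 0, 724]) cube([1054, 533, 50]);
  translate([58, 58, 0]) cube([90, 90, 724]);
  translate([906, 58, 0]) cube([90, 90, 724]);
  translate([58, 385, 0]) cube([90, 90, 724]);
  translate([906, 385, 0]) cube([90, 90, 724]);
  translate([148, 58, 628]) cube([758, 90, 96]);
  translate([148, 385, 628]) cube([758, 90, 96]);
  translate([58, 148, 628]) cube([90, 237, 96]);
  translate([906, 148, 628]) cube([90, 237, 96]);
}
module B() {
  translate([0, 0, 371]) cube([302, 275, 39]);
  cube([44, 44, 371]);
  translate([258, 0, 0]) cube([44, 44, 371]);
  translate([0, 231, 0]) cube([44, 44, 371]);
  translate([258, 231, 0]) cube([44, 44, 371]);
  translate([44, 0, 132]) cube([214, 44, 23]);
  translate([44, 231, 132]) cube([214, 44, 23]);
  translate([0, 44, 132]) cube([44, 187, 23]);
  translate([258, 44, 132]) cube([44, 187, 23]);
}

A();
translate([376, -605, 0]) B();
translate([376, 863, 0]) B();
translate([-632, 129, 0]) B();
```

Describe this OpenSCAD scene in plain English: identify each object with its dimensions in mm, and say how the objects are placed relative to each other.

A is a table with a 1054×533 mm rectangular top, 50 mm thick, top surface at z = 774 mm, supported by four 90×90 mm square legs, each inset 58 mm from the nearest pair of top edges, running from the floor. Four apron rails, 90 mm thick and 96 mm tall, run between adjacent legs with their top edges flush with the underside of the top and their outer faces flush with the legs' outer faces.

B is a four-legged stool. The seat is a 302×275×39 mm slab whose top surface is at z = 410 mm; four square legs, each 44×44 mm in cross-section, run from the floor (z = 0) to the underside of the seat, each flush with a corner of the seat. Four stretchers, 44 mm wide and 23 mm tall, connect adjacent legs with their undersides at z = 132 mm, each running between the inner faces of the legs it joins and aligned with the legs' outer faces on the other axis.

Three stools sit around the table at the −y, +y, −x sides.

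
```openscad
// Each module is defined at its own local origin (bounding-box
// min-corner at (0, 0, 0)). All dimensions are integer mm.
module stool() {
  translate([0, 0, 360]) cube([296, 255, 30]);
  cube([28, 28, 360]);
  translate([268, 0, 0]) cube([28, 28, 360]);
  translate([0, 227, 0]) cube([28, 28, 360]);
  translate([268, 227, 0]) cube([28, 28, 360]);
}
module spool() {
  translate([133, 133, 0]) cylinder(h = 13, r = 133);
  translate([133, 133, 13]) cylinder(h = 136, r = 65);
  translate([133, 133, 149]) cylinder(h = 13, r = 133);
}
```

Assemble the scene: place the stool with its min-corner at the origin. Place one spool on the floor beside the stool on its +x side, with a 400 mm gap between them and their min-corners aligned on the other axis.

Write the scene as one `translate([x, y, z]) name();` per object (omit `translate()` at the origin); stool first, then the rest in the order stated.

stool();
translate([696, 0, 0]) spool();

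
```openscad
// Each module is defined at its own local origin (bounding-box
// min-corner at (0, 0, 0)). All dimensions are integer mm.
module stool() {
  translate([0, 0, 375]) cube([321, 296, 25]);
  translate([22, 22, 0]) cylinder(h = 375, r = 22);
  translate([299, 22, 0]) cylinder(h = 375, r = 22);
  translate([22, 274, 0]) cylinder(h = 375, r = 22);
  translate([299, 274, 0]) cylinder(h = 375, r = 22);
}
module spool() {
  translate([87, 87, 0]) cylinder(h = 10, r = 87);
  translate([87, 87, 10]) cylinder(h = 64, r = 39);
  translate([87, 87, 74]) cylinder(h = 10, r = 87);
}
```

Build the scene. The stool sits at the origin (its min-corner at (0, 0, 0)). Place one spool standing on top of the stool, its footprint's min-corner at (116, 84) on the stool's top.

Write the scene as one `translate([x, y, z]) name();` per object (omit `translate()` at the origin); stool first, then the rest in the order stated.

stool();
translate([116, 84, 400]) spool();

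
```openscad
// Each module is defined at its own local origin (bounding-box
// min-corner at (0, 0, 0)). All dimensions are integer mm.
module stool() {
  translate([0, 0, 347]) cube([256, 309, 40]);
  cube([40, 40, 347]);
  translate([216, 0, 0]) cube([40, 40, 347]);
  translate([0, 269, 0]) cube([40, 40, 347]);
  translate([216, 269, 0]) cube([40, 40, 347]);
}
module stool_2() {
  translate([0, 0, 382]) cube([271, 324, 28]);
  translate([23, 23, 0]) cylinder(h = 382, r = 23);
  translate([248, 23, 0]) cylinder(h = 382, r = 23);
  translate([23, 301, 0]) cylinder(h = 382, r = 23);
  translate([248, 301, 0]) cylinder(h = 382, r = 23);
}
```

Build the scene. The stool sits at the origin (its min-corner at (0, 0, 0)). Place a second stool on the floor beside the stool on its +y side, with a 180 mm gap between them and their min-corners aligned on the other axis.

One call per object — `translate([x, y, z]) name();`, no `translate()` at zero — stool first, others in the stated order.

stool();
translate([0, 489, 0]) stool_2();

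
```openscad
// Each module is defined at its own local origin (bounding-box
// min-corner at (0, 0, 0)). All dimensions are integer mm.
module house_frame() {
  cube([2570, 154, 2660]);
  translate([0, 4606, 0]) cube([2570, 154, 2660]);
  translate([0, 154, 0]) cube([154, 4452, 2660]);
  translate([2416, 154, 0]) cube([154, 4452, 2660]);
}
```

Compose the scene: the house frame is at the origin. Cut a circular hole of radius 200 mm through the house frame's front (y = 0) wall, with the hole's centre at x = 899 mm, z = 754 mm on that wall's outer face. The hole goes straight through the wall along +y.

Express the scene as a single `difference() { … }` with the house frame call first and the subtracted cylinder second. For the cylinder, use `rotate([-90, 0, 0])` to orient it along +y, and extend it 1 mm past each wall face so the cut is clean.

difference() {
  house_frame();
  translate([899, -1, 754]) rotate([-90, 0, 0]) cylinder(h = 156, r = 200);
}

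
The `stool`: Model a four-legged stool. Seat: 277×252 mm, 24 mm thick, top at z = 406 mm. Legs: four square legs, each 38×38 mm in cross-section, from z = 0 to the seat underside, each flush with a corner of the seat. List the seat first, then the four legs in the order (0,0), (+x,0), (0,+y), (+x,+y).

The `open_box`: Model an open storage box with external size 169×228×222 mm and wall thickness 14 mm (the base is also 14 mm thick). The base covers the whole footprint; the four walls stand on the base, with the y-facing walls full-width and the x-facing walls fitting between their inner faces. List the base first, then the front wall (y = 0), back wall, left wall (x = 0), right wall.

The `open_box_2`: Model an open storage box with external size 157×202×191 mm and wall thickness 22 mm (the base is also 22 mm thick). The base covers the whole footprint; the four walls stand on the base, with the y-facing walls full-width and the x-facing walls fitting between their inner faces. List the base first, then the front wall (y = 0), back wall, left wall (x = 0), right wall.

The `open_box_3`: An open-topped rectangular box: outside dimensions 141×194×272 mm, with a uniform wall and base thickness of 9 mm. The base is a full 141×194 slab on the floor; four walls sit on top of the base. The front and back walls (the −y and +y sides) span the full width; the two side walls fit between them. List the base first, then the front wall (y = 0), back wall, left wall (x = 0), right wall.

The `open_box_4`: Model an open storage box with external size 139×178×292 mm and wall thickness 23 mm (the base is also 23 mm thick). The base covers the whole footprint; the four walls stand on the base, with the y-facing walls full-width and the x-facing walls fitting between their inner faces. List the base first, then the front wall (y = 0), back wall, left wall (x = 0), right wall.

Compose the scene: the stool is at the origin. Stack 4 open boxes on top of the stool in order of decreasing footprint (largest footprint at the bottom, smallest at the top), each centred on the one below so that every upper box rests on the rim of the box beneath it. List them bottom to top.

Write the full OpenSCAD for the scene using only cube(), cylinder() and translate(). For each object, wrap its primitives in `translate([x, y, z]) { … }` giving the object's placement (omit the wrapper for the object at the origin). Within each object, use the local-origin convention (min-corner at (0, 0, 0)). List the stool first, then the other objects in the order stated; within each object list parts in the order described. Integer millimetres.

translate([0, 0, 382]) cube([277, 252, 24]);
cube([38, 38, 382]);
translate([239, 0, 0]) cube([38, 38, 382]);
translate([0, 214, 0]) cube([38, 38, 382]);
translate([239, 214, 0]) cube([38, 38, 382]);
translate([54, 12, 406]) {
  cube([169, 228, 14]);
  translate([0, 0, 14]) cube([169, 14, 208]);
  translate([0, 214, 14]) cube([169, 14, 208]);
  translate([0, 14, 14]) cube([14, 200, 208]);
  translate([155, 14, 14]) cube([14, 200, 208]);
}
translate([60, 25, 628]) {
  cube([157, 202, 22]);
  translate([0, 0, 22]) cube([157, 22, 169]);
  translate([0, 180, 22]) cube([157, 22, 169]);
  translate([0, 22, 22]) cube([22, 158, 169]);
  translate([135, 22, 22]) cube([22, 158, 169]);
}
translate([68, 29, 819]) {
  cube([141, 194, 9]);
  translate([0, 0, 9]) cube([141, 9, 263]);
  translate([0, 185, 9]) cube([141, 9, 263]);
  translate([0, 9, 9]) cube([9, 176, 263]);
  translate([132, 9, 9]) cube([9, 176, 263]);
}
translate([69, 37, 1091]) {
  cube([139, 178, 23]);
  translate([0, 0, 23]) cube([139, 23, 269]);
  translate([0, 155, 23]) cube([139, 23, 269]);
  translate([0, 23, 23]) cube([23, 132, 269]);
  translate([116, 23, 23]) cube([23, 132, 269]);
}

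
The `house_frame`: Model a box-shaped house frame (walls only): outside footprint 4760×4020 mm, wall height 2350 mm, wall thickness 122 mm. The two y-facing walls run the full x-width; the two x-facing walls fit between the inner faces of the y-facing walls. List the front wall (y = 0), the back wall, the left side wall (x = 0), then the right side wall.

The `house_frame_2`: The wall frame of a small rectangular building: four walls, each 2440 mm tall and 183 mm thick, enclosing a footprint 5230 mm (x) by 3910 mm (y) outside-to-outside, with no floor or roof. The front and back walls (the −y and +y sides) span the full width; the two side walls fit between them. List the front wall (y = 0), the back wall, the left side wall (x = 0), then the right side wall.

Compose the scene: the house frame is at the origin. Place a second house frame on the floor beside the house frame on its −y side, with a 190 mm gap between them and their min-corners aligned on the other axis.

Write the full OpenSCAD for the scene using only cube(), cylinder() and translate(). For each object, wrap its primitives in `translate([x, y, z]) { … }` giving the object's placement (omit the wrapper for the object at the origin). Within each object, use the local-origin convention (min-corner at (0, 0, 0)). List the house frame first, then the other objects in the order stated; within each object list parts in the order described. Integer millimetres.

cube([4760, 122, 2350]);
translate([0, 3898, 0]) cube([4760, 122, 2350]);
translate([0, 122, 0]) cube([122, 3776, 2350]);
translate([4638, 122, 0]) cube([122, 3776, 2350]);
translate([0, -4100, 0]) {
  cube([5230, 183, 2440]);
  translate([0, 3727, 0]) cube([5230, 183, 2440]);
  translate([0, 183, 0]) cube([183, 3544, 2440]);
  translate([5047, 183, 0]) cube([183, 3544, 2440]);
}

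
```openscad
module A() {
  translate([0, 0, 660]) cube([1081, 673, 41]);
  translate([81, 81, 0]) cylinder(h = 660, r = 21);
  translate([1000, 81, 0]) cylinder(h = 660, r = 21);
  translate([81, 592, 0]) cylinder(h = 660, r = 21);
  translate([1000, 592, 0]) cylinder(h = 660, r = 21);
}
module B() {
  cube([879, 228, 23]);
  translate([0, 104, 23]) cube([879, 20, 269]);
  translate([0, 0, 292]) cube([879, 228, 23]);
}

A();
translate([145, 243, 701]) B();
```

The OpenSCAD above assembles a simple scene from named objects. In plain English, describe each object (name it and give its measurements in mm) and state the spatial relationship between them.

A is a table: top 1081 mm (x) × 673 mm (y), 41 mm thick, upper face at z = 701 mm, on four round legs of 42 mm diameter, each leg's bounding box inset 60 mm from the nearest pair of top edges, running from z = 0 to the bottom of the top.

B is an I-beam lying along x, 879 mm long. Overall section height 315 mm. Two flanges 228 mm wide (y) and 23 mm thick, one on the floor and one at the top; a web 20 mm thick runs between them, centred on the flange width.

The I-beam is on top of the table.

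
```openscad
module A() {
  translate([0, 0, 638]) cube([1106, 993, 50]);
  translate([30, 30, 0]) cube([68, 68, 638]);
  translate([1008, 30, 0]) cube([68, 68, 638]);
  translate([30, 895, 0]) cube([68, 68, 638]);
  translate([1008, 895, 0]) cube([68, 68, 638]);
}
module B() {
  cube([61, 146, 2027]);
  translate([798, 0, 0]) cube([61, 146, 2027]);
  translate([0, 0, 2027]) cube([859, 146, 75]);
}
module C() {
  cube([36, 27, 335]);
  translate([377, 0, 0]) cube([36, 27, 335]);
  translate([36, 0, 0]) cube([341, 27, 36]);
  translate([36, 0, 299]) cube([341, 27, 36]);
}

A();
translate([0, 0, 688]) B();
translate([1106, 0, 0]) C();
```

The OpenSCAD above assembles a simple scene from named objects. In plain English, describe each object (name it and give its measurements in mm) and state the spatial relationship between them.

A is a table: top 1106 mm (x) × 993 mm (y), 50 mm thick, upper face at z = 688 mm, on four 68×68 mm square legs, each inset 30 mm from the nearest pair of top edges, running from z = 0 to the bottom of the top.

B is a rectangular door frame: two vertical jambs of 61×146 mm section, 2027 mm tall, with a clear opening 737 mm wide between their inner faces. A header 75 mm tall and 146 mm deep lies on top of the jambs and spans the full outside width.

C is a picture frame with a 341×263 mm rectangular opening (x by z) and a uniform 36 mm border on every side. Frame depth is 27 mm along y. It is built from two vertical stiles running the full outside height and two horizontal rails spanning the gap between the stiles.

The door frame is on top of the table. The picture frame is against the table's +x side, with their −y faces flush.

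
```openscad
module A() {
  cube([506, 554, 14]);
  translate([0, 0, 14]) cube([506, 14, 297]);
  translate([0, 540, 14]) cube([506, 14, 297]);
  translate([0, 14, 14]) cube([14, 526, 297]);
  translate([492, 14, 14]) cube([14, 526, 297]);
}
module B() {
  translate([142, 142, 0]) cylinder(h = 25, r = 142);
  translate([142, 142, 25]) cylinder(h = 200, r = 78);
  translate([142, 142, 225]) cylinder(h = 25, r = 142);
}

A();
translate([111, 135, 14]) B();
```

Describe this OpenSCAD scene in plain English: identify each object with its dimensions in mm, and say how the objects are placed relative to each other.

A is an open storage box with external size 506×554×311 mm and wall thickness 14 mm (the base is also 14 mm thick). The base covers the whole footprint; the four walls stand on the base, with the y-facing walls full-width and the x-facing walls fitting between their inner faces.

B is a spool: two coaxial disc flanges of radius 142 mm and thickness 25 mm, joined by a core cylinder of radius 78 mm and height 200 mm. The lower flange rests on z = 0 and the three cylinders share a vertical axis.

The spool sits inside the open box, centred.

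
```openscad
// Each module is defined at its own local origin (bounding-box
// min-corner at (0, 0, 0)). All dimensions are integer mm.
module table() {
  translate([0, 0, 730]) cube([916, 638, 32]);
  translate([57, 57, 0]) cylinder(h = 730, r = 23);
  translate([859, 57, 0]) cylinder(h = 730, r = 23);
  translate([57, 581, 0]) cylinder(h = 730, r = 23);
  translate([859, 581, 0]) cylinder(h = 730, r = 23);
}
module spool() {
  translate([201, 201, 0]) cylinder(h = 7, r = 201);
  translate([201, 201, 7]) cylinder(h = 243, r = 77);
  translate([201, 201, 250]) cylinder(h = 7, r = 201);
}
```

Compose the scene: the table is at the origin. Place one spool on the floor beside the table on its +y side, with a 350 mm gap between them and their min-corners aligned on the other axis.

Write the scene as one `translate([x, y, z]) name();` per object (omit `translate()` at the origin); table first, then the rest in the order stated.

table();
translate([0, 988, 0]) spool();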